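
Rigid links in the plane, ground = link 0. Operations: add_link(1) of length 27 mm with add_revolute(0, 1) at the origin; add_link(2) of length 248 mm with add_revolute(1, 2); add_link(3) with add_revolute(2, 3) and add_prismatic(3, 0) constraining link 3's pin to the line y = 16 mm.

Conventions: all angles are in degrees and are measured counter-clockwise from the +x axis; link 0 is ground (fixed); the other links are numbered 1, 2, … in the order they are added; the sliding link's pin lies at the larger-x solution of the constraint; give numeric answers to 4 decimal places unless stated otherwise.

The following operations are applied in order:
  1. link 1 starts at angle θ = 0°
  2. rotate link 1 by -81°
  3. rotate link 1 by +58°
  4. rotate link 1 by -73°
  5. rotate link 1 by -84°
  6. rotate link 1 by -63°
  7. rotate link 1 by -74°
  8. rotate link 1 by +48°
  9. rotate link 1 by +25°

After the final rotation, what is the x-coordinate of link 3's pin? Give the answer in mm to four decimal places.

geometry: r = 27 mm, L = 248 mm, e = 16 mm; θ starts at 0°
rotate link 1 by -81°: θ ← 0° -81° = -81°
rotate link 1 by +58°: θ ← -81° +58° = -23°
rotate link 1 by -73°: θ ← -23° -73° = -96°
rotate link 1 by -84°: θ ← -96° -84° = -180°
rotate link 1 by -63°: θ ← -180° -63° = -243°
rotate link 1 by -74°: θ ← -243° -74° = -317°
rotate link 1 by +48°: θ ← -317° +48° = -269°
rotate link 1 by +25°: θ ← -269° +25° = -244°
crank pin P = (r cos θ, r sin θ) = (-11.836021, 24.267439)
h = r sin θ − e = 24.267439 − 16 = 8.267439
x = r cos θ + √(L² − h²) = -11.836021 + 247.862158 = 236.026137

236.0261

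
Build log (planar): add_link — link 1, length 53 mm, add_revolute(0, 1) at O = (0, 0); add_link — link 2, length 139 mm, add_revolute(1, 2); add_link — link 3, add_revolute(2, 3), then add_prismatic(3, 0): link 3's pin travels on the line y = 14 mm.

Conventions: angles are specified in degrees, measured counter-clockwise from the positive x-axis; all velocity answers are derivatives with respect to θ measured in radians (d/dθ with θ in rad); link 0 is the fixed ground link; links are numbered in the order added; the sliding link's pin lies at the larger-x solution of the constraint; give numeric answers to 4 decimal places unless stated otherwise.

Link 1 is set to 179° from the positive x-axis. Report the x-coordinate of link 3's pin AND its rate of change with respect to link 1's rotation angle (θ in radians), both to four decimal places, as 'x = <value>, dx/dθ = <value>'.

geometry: r = 53 mm, L = 139 mm, e = 14 mm
crank pin P = (r cos θ, r sin θ) = (-52.991928, 0.924978)
h = r sin θ − e = 0.924978 − 14 = -13.075022
x = r cos θ + √(L² − h²) = -52.991928 + 138.383683 = 85.391755
dx/dθ = −r sin θ − h·r cos θ/√(L² − h²) (θ in radians; h = -13.075022) = -5.931859

x = 85.3918, dx/dθ = -5.9319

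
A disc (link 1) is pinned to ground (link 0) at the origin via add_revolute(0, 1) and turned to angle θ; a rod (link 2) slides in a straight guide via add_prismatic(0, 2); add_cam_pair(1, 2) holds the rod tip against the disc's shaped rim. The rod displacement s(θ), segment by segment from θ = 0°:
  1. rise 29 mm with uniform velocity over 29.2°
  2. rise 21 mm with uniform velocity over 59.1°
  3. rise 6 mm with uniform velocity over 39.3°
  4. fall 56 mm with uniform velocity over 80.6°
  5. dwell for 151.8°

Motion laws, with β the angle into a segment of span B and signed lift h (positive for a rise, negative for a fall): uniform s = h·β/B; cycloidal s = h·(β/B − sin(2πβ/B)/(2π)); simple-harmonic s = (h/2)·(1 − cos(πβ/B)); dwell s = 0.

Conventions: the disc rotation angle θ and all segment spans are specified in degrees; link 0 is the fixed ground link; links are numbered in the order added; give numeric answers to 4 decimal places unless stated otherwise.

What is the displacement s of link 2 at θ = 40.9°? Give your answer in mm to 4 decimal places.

segment 1 (0° to 29.2°, uniform, h = 29) is passed completely: s = 0.0000 + (29) = 29.0000
θ = 40.9° falls in segment 2 (29.2° to 88.3°, uniform, h = 21): β = 40.9 − 29.2 = 11.7°, B = 59.1°; Δs = 21·11.7/59.1 = 4.1574; s = 29.0000 + 4.1574 = 33.1574

33.1574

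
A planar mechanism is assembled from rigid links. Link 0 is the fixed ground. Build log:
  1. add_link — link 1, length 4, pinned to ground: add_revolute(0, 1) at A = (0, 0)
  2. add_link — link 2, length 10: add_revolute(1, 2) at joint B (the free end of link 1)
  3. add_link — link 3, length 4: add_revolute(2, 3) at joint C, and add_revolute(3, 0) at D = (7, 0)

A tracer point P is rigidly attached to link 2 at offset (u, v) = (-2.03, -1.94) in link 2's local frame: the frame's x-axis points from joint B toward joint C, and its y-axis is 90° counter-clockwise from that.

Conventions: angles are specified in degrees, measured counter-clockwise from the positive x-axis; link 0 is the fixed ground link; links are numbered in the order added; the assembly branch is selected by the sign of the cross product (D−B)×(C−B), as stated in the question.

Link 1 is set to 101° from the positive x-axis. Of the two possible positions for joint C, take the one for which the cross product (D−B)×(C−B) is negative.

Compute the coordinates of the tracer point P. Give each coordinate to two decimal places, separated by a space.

A=(0,0), D=(7.00,0)
B = A + 4.00·(cos101°, sin101°) = (-0.7632, 3.9265)
|BD| = 8.6997
circle(B,10.00) ∩ circle(D,4.00): a=9.1776, h=3.9714
  candidates: C₊=(9.2188,3.3282) cross=34.550; C₋=(5.6340,-3.7595) cross=-34.550
  branch - wants cross < 0 → take C=(5.6340,-3.7595) (cross=-34.550)
ex = (C−B)/|BC| = (0.6397,-0.7686); ey = (0.7686,0.6397)
P = B + -2.03·ex + -1.94·ey = (-3.5530,4.2457)

-3.55 4.25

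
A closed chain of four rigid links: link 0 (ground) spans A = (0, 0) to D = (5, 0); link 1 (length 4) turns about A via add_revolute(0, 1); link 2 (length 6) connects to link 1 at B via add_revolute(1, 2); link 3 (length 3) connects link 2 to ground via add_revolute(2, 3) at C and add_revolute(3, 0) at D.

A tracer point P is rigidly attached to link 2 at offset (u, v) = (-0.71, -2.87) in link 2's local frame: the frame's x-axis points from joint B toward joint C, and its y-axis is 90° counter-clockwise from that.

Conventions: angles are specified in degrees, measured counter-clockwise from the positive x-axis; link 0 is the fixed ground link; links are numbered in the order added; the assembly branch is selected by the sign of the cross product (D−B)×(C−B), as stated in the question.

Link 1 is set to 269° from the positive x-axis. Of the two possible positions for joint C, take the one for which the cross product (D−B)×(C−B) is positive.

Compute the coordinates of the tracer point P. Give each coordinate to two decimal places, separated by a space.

A=(0,0), D=(5.00,0)
B = A + 4.00·(cos269°, sin269°) = (-0.0698, -3.9994)
|BD| = 6.4574
circle(B,6.00) ∩ circle(D,3.00): a=5.3193, h=2.7757
  candidates: C₊=(2.3873,1.4744) cross=17.924; C₋=(5.8256,-2.8842) cross=-17.924
  branch + wants cross > 0 → take C=(2.3873,1.4744) (cross=17.924)
ex = (C−B)/|BC| = (0.4095,0.9123); ey = (-0.9123,0.4095)
P = B + -0.71·ex + -2.87·ey = (2.2577,-5.8225)

2.26 -5.82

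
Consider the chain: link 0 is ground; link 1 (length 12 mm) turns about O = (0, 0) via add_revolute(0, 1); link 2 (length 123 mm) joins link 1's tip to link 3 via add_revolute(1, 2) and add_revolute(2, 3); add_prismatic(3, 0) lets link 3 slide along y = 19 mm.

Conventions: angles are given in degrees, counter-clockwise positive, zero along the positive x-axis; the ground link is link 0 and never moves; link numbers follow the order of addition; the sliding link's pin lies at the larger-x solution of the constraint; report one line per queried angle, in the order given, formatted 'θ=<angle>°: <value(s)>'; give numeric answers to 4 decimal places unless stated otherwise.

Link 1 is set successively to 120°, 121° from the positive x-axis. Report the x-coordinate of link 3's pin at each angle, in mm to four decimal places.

geometry: r = 12 mm, L = 123 mm, e = 19 mm
θ=120°: crank pin P = (r cos θ, r sin θ) = (-6.000000, 10.392305)
θ=120°: h = r sin θ − e = 10.392305 − 19 = -8.607695
θ=120°: x = r cos θ + √(L² − h²) = -6.000000 + 122.698442 = 116.698442
θ=121°: crank pin P = (r cos θ, r sin θ) = (-6.180457, 10.286008)
θ=121°: h = r sin θ − e = 10.286008 − 19 = -8.713992
θ=121°: x = r cos θ + √(L² − h²) = -6.180457 + 122.690938 = 116.510481

θ=120°: 116.6984
θ=121°: 116.5105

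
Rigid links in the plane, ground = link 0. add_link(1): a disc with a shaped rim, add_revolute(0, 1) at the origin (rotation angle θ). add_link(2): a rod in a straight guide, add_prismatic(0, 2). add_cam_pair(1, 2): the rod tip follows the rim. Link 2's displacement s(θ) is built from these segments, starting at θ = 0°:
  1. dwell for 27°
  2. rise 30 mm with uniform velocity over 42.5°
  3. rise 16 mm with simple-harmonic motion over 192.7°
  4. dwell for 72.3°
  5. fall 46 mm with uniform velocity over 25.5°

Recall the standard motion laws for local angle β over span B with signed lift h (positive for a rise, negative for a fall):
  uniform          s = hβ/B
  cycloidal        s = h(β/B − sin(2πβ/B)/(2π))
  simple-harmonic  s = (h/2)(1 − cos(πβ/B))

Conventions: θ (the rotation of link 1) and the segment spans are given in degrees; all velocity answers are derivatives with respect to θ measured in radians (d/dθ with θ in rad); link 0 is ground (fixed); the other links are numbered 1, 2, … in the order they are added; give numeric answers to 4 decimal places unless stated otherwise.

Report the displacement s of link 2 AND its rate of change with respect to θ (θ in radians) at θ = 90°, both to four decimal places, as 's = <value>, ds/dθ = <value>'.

segment 1 (0° to 27°, dwell): s unchanged at 0.0000
segment 2 (27° to 69.5°, uniform, h = 30) is passed completely: s = 0.0000 + (30) = 30.0000
θ = 90° falls in segment 3 (69.5° to 262.2°, simple-harmonic, h = 16): β = 90 − 69.5 = 20.5°, B = 192.7°; Δs = 16/2·(1 − cos(π·0.1064)) = 0.4426; s = 30.0000 + 0.4426 = 30.4426
velocity in seg [69.5°–262.2°] (simple-harmonic), θ in radians: β = 20.5° = 0.3578 rad, B = 192.7° = 3.3632 rad; ds/dθ = (πh/(2B)) sin(πβ/B) = (π·16/(2·3.3632)) sin(π·0.1064) = 2.451250 mm/rad

s = 30.4426, ds/dθ = 2.4512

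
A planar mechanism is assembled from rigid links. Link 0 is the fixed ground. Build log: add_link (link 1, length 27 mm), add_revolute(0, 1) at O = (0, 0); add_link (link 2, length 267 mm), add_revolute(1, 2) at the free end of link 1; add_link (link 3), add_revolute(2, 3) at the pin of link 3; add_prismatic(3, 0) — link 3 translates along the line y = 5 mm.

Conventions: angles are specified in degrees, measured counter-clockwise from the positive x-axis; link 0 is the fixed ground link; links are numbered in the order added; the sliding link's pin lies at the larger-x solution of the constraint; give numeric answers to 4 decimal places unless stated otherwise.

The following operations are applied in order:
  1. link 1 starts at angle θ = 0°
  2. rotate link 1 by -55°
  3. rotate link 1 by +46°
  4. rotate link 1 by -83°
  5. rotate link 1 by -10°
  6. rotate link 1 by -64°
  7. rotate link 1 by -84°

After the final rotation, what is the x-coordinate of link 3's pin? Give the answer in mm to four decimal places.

geometry: r = 27 mm, L = 267 mm, e = 5 mm; θ starts at 0°
rotate link 1 by -55°: θ ← 0° -55° = -55°
rotate link 1 by +46°: θ ← -55° +46° = -9°
rotate link 1 by -83°: θ ← -9° -83° = -92°
rotate link 1 by -10°: θ ← -92° -10° = -102°
rotate link 1 by -64°: θ ← -102° -64° = -166°
rotate link 1 by -84°: θ ← -166° -84° = -250°
crank pin P = (r cos θ, r sin θ) = (-9.234544, 25.371701)
h = r sin θ − e = 25.371701 − 5 = 20.371701
x = r cos θ + √(L² − h²) = -9.234544 + 266.221700 = 256.987157

256.9872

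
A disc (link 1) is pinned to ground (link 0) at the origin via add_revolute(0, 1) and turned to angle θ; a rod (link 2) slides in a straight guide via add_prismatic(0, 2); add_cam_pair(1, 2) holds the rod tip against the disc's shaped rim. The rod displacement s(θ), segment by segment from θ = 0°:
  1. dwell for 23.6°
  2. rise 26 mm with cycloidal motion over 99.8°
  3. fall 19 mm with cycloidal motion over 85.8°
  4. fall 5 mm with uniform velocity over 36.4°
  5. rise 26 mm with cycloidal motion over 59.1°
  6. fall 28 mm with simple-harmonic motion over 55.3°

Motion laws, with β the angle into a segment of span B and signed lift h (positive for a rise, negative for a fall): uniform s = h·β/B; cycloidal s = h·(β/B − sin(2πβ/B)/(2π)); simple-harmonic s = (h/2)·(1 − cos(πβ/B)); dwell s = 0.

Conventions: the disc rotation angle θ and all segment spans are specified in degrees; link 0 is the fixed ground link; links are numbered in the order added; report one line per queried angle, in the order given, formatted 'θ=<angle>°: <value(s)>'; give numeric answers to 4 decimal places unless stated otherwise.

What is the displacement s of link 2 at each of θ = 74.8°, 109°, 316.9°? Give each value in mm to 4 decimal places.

segment 1 (0° to 23.6°, dwell): s unchanged at 0.0000
θ = 74.8° falls in segment 2 (23.6° to 123.4°, cycloidal, h = 26): β = 74.8 − 23.6 = 51.2°, B = 99.8°; Δs = 26·(0.5130 − sin(2π·0.5130)/(2π)) = 13.6770; s = 0.0000 + 13.6770 = 13.6770
θ = 109° falls in segment 2 (23.6° to 123.4°, cycloidal, h = 26): β = 109 − 23.6 = 85.4°, B = 99.8°; Δs = 26·(0.8557 − sin(2π·0.8557)/(2π)) = 25.5068; s = 0.0000 + 25.5068 = 25.5068
segment 2 (23.6° to 123.4°, cycloidal, h = 26) is passed completely: s = 0.0000 + (26) = 26.0000
segment 3 (123.4° to 209.2°, cycloidal, h = -19) is passed completely: s = 26.0000 + (-19) = 7.0000
segment 4 (209.2° to 245.6°, uniform, h = -5) is passed completely: s = 7.0000 + (-5) = 2.0000
segment 5 (245.6° to 304.7°, cycloidal, h = 26) is passed completely: s = 2.0000 + (26) = 28.0000
θ = 316.9° falls in segment 6 (304.7° to 360°, simple-harmonic, h = -28): β = 316.9 − 304.7 = 12.2°, B = 55.3°; Δs = -28/2·(1 − cos(π·0.2206)) = -3.2301; s = 28.0000 − 3.2301 = 24.7699

θ=74.8°: 13.6770
θ=109°: 25.5068
θ=316.9°: 24.7699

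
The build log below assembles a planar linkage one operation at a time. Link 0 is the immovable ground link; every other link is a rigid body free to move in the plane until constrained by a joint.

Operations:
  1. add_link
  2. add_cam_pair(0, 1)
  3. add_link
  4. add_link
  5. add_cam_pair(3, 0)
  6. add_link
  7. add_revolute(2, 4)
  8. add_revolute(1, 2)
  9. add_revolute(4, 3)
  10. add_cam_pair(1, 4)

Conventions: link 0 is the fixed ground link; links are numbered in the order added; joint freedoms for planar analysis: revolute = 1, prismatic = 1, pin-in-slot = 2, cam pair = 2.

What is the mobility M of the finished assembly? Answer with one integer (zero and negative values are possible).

ground; <1,0,0>
#1 <2,0,0>
C:0↔1 J2 <2,0,1>
#2 <3,0,1>
#3 <4,0,1>
C:3↔0 J2 <4,0,2>
#4 <5,0,2>
R:2↔4 J1 <5,1,2>
R:1↔2 J1 <5,2,2>
R:4↔3 J1 <5,3,2>
C:1↔4 J2 <5,3,3>
3×4 − 2×3 − 1×3 = 3

M = 3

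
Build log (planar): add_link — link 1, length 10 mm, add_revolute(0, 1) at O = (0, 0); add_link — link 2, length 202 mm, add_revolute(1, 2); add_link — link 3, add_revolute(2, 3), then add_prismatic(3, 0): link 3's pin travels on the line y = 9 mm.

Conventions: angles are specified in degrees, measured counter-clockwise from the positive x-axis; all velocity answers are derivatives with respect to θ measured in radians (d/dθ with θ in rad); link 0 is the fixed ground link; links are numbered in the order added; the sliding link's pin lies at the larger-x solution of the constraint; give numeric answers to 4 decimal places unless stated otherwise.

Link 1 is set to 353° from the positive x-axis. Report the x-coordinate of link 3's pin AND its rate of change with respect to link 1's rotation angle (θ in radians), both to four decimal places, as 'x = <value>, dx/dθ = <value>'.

geometry: r = 10 mm, L = 202 mm, e = 9 mm
crank pin P = (r cos θ, r sin θ) = (9.925462, -1.218693)
h = r sin θ − e = -1.218693 − 9 = -10.218693
x = r cos θ + √(L² − h²) = 9.925462 + 201.741365 = 211.666826
dx/dθ = −r sin θ − h·r cos θ/√(L² − h²) (θ in radians; h = -10.218693) = 1.721442

x = 211.6668, dx/dθ = 1.7214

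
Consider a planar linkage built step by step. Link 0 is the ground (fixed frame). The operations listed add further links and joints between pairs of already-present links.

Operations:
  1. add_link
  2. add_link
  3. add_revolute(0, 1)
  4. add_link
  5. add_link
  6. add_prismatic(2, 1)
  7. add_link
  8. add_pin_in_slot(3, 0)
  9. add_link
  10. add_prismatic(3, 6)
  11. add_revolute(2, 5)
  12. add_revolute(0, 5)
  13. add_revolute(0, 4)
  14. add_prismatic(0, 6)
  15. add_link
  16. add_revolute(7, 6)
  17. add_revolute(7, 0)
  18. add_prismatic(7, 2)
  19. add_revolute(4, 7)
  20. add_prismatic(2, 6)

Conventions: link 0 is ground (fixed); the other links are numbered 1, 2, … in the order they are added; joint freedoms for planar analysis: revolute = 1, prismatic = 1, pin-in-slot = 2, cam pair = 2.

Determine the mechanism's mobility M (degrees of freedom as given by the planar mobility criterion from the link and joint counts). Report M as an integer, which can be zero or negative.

(L,J1,J2)=(1,0,0); link0 fixed
link1: (2,0,0)
link2: (3,0,0)
R 0-1 [J1]: (3,1,0)
link3: (4,1,0)
link4: (5,1,0)
P 2-1 [J1]: (5,2,0)
link5: (6,2,0)
PS 3-0 [J2]: (6,2,1)
link6: (7,2,1)
P 3-6 [J1]: (7,3,1)
R 2-5 [J1]: (7,4,1)
R 0-5 [J1]: (7,5,1)
R 0-4 [J1]: (7,6,1)
P 0-6 [J1]: (7,7,1)
link7: (8,7,1)
R 7-6 [J1]: (8,8,1)
R 7-0 [J1]: (8,9,1)
P 7-2 [J1]: (8,10,1)
R 4-7 [J1]: (8,11,1)
P 2-6 [J1]: (8,12,1)
Grübler: 3·7 − 2·12 − 1 = -4

M = -4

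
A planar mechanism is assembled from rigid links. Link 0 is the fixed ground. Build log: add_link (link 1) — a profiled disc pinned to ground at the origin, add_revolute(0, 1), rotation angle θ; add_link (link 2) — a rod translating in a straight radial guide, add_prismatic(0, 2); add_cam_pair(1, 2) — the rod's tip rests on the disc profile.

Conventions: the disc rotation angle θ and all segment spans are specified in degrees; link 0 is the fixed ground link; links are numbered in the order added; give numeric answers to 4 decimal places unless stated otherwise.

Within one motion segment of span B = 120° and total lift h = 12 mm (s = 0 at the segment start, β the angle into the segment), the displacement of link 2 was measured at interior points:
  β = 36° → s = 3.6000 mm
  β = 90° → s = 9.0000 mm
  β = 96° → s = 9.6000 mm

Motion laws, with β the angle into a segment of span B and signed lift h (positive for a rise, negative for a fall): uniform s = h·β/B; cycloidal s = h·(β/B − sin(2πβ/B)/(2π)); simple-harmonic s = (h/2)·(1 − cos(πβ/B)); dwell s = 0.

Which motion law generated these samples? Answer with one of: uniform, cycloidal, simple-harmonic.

candidates at β/B = r: uniform s = h·r (linear in β); cycloidal s = h·(r − sin(2πr)/(2π)); simple-harmonic s = (h/2)(1 − cos(πr))
β=36°: printed 3.6000 | uniform 3.6000, cycloidal 1.7836, simple-harmonic 2.4733
β=90°: printed 9.0000 | uniform 9.0000, cycloidal 10.9099, simple-harmonic 10.2426
β=96°: printed 9.6000 | uniform 9.6000, cycloidal 11.4164, simple-harmonic 10.8541
only one law matches every sample → uniform

uniform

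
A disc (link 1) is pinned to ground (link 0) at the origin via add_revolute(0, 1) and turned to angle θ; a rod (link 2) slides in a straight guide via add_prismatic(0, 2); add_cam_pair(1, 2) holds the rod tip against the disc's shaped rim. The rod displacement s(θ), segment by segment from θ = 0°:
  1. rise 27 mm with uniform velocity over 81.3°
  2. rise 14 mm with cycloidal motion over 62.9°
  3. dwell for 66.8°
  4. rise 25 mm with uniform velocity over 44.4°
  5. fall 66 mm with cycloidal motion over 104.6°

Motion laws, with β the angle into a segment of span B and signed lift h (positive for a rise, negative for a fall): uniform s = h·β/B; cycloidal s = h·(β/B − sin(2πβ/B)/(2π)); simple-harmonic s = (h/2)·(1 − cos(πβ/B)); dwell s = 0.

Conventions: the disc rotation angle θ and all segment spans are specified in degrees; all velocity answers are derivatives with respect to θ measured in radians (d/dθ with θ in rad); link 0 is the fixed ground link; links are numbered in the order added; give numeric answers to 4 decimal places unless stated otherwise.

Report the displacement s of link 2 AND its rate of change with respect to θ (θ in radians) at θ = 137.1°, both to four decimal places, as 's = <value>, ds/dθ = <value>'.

segment 1 (0° to 81.3°, uniform, h = 27) is passed completely: s = 0.0000 + (27) = 27.0000
θ = 137.1° falls in segment 2 (81.3° to 144.2°, cycloidal, h = 14): β = 137.1 − 81.3 = 55.8°, B = 62.9°; Δs = 14·(0.8871 − sin(2π·0.8871)/(2π)) = 13.8708; s = 27.0000 + 13.8708 = 40.8708
velocity in seg [81.3°–144.2°] (cycloidal), θ in radians: β = 55.8° = 0.9739 rad, B = 62.9° = 1.0978 rad; ds/dθ = (h/B)(1 − cos(2πβ/B)) = (14/1.0978)(1 − cos(2π·0.8871)) = 3.075132 mm/rad

s = 40.8708, ds/dθ = 3.0751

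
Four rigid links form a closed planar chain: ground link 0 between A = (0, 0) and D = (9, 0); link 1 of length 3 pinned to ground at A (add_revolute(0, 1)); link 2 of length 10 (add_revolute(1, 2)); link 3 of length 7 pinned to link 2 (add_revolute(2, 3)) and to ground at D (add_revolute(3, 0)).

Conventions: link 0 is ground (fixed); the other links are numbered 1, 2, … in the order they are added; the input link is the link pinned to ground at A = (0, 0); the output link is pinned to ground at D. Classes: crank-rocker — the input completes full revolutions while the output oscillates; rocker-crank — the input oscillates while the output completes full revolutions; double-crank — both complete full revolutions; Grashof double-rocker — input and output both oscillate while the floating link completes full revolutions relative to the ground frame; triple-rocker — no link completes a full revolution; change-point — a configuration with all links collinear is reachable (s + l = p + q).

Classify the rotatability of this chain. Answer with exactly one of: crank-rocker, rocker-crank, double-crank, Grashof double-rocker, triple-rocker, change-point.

lengths: ground=9, input=3, coupler=10, output=7
sorted: s=3 (shortest), l=10 (longest), p+q=16
s + l = 13 vs p + q = 16
s + l < p + q (Grashof) with shortest = input link → crank-rocker

crank-rocker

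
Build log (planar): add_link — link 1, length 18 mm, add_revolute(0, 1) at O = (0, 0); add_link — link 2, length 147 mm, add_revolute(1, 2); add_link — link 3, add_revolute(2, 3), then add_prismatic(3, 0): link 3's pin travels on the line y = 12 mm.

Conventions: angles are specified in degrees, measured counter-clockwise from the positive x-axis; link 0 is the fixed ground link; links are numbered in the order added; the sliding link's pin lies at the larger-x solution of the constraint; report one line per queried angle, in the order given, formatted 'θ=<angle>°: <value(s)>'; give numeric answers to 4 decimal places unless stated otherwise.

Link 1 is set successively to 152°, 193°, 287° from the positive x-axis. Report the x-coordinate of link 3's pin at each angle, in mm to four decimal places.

geometry: r = 18 mm, L = 147 mm, e = 12 mm
θ=152°: crank pin P = (r cos θ, r sin θ) = (-15.893057, 8.450488)
θ=152°: h = r sin θ − e = 8.450488 − 12 = -3.549512
θ=152°: x = r cos θ + √(L² − h²) = -15.893057 + 146.957140 = 131.064083
θ=193°: crank pin P = (r cos θ, r sin θ) = (-17.538661, -4.049119)
θ=193°: h = r sin θ − e = -4.049119 − 12 = -16.049119
θ=193°: x = r cos θ + √(L² − h²) = -17.538661 + 146.121271 = 128.582610
θ=287°: crank pin P = (r cos θ, r sin θ) = (5.262691, -17.213486)
θ=287°: h = r sin θ − e = -17.213486 − 12 = -29.213486
θ=287°: x = r cos θ + √(L² − h²) = 5.262691 + 144.067943 = 149.330634

θ=152°: 131.0641
θ=193°: 128.5826
θ=287°: 149.3306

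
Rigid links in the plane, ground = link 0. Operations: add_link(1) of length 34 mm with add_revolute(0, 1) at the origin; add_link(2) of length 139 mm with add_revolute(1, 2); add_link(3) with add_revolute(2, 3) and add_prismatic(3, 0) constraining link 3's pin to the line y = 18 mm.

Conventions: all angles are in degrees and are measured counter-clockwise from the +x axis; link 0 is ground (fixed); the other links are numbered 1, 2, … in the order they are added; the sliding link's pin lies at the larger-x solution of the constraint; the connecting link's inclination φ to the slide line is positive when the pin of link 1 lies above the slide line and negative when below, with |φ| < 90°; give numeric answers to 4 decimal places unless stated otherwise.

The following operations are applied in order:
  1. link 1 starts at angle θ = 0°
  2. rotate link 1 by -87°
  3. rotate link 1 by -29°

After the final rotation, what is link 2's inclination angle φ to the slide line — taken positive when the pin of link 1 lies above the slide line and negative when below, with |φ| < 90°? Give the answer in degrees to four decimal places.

geometry: r = 34 mm, L = 139 mm, e = 18 mm; θ starts at 0°
rotate link 1 by -87°: θ ← 0° -87° = -87°
rotate link 1 by -29°: θ ← -87° -29° = -116°
h = r sin θ − e = -30.558998 − 18 = -48.558998
sin φ = h / L = -48.558998 / 139 = -0.34934531
φ = arcsin(-0.34934531) = -20.447276°

-20.4473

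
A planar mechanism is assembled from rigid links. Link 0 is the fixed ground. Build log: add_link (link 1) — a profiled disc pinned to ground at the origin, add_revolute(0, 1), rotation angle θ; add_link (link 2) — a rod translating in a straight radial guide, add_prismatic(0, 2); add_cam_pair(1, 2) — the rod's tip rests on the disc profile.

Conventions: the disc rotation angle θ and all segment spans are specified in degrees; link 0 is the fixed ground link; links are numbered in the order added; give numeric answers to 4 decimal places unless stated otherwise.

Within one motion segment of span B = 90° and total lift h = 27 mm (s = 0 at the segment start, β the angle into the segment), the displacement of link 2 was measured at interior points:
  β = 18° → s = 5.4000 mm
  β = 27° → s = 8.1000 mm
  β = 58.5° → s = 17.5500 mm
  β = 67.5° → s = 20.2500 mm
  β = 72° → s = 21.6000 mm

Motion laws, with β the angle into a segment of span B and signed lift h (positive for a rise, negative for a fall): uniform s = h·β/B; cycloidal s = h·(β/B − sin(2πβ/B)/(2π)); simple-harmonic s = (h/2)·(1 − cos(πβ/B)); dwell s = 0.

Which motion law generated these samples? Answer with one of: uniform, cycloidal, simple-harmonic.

candidates at β/B = r: uniform s = h·r (linear in β); cycloidal s = h·(r − sin(2πr)/(2π)); simple-harmonic s = (h/2)(1 − cos(πr))
β=18°: printed 5.4000 | uniform 5.4000, cycloidal 1.3131, simple-harmonic 2.5783
β=27°: printed 8.1000 | uniform 8.1000, cycloidal 4.0131, simple-harmonic 5.5649
β=58.5°: printed 17.5500 | uniform 17.5500, cycloidal 21.0265, simple-harmonic 19.6289
β=67.5°: printed 20.2500 | uniform 20.2500, cycloidal 24.5472, simple-harmonic 23.0459
β=72°: printed 21.6000 | uniform 21.6000, cycloidal 25.6869, simple-harmonic 24.4217
only one law matches every sample → uniform

uniform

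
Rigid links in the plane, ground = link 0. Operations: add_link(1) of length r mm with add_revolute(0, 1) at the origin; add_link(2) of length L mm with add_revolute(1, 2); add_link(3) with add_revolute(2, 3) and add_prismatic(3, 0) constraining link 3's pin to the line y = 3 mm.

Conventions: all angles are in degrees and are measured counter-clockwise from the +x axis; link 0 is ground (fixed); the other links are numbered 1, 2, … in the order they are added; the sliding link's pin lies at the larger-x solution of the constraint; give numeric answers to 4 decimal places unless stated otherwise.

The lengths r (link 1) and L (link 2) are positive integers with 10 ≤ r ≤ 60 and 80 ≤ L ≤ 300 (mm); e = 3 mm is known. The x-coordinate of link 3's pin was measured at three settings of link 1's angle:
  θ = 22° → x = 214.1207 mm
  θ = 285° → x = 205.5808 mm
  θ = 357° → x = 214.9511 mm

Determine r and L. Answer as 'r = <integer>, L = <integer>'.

constraint per measurement: (x − r cos θ)² + (r sin θ − e)² = L²
subtracting the θ₁ and θ₂ equations cancels the r² and L² terms:
r = (x₁² − x₂²) / (2[(x₁cos θ₁ + e sin θ₁) − (x₂cos θ₂ + e sin θ₂)]) = 12.0000 → r = 12
L² = (x₁ − r cos θ₁)² + (r sin θ₁ − e)² = 41209.0004 → L = 203.0000 → L = 203
check at θ₃=357°: x = 214.9511 (printed 214.9511) ✓

r = 12, L = 203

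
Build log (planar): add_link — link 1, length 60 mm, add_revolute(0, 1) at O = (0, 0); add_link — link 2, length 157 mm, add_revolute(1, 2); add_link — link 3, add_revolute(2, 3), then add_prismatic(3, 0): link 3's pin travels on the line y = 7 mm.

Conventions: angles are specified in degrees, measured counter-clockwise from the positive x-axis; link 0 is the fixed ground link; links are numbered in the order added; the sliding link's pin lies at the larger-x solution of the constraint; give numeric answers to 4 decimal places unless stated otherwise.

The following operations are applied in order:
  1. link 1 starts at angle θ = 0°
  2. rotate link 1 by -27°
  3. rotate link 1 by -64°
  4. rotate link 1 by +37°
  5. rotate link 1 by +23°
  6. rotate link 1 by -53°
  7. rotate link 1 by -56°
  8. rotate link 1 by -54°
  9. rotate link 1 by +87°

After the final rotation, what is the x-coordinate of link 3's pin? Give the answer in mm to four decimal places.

geometry: r = 60 mm, L = 157 mm, e = 7 mm; θ starts at 0°
rotate link 1 by -27°: θ ← 0° -27° = -27°
rotate link 1 by -64°: θ ← -27° -64° = -91°
rotate link 1 by +37°: θ ← -91° +37° = -54°
rotate link 1 by +23°: θ ← -54° +23° = -31°
rotate link 1 by -53°: θ ← -31° -53° = -84°
rotate link 1 by -56°: θ ← -84° -56° = -140°
rotate link 1 by -54°: θ ← -140° -54° = -194°
rotate link 1 by +87°: θ ← -194° +87° = -107°
crank pin P = (r cos θ, r sin θ) = (-17.542302, -57.378285)
h = r sin θ − e = -57.378285 − 7 = -64.378285
x = r cos θ + √(L² − h²) = -17.542302 + 143.193702 = 125.651400

125.6514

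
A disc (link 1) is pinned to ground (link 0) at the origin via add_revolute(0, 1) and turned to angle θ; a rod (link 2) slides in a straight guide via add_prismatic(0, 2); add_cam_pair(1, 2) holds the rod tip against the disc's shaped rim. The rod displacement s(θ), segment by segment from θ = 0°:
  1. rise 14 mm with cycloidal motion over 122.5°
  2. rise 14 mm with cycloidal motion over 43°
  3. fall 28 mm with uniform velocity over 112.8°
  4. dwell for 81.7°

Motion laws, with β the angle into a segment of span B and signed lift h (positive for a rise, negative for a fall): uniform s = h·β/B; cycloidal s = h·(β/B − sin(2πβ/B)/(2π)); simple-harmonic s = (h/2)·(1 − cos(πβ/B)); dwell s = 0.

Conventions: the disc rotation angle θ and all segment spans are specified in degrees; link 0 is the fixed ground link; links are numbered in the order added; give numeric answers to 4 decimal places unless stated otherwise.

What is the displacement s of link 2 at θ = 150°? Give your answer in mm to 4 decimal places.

segment 1 (0° to 122.5°, cycloidal, h = 14) is passed completely: s = 0.0000 + (14) = 14.0000
θ = 150° falls in segment 2 (122.5° to 165.5°, cycloidal, h = 14): β = 150 − 122.5 = 27.5°, B = 43°; Δs = 14·(0.6395 − sin(2π·0.6395)/(2π)) = 10.6662; s = 14.0000 + 10.6662 = 24.6662

24.6662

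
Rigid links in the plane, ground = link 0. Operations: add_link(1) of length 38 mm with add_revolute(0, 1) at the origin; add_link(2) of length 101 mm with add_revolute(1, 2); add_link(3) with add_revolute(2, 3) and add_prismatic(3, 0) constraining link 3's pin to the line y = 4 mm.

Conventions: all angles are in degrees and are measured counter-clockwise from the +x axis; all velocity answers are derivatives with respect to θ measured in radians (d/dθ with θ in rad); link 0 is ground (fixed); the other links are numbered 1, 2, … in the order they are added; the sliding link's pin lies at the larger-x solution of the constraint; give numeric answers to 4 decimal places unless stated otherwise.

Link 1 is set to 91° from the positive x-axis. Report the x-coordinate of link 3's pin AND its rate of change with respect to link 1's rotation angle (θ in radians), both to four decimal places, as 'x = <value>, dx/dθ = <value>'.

geometry: r = 38 mm, L = 101 mm, e = 4 mm
crank pin P = (r cos θ, r sin θ) = (-0.663191, 37.994212)
h = r sin θ − e = 37.994212 − 4 = 33.994212
x = r cos θ + √(L² − h²) = -0.663191 + 95.107274 = 94.444082
dx/dθ = −r sin θ − h·r cos θ/√(L² − h²) (θ in radians; h = 33.994212) = -37.757168

x = 94.4441, dx/dθ = -37.7572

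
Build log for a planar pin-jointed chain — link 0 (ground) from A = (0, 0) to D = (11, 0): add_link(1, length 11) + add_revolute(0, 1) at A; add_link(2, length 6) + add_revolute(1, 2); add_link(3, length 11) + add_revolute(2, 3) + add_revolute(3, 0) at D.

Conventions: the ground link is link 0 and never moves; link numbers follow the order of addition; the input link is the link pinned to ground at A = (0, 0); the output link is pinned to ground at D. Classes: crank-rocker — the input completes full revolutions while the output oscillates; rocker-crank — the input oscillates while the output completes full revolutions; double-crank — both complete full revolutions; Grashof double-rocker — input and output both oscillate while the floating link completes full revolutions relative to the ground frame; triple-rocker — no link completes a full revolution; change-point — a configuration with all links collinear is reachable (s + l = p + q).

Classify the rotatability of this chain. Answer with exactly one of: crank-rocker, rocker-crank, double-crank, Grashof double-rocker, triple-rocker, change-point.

lengths: ground=11, input=11, coupler=6, output=11
sorted: s=6 (shortest), l=11 (longest), p+q=22
s + l = 17 vs p + q = 22
s + l < p + q (Grashof) with shortest = coupler link → Grashof double-rocker

Grashof double-rocker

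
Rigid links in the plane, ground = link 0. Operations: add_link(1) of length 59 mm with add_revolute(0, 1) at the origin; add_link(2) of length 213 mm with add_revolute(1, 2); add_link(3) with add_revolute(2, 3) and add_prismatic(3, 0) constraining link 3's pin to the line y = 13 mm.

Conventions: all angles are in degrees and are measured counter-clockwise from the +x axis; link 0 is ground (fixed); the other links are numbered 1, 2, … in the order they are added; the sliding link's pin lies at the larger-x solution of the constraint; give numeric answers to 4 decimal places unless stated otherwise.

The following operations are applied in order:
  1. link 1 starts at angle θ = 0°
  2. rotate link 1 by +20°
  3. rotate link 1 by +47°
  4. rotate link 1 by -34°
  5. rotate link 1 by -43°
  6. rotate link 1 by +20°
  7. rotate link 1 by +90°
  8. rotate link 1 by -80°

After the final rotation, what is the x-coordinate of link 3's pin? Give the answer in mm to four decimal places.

geometry: r = 59 mm, L = 213 mm, e = 13 mm; θ starts at 0°
rotate link 1 by +20°: θ ← 0° +20° = 20°
rotate link 1 by +47°: θ ← 20° +47° = 67°
rotate link 1 by -34°: θ ← 67° -34° = 33°
rotate link 1 by -43°: θ ← 33° -43° = -10°
rotate link 1 by +20°: θ ← -10° +20° = 10°
rotate link 1 by +90°: θ ← 10° +90° = 100°
rotate link 1 by -80°: θ ← 100° -80° = 20°
crank pin P = (r cos θ, r sin θ) = (55.441865, 20.179188)
h = r sin θ − e = 20.179188 − 13 = 7.179188
x = r cos θ + √(L² − h²) = 55.441865 + 212.878978 = 268.320843

268.3208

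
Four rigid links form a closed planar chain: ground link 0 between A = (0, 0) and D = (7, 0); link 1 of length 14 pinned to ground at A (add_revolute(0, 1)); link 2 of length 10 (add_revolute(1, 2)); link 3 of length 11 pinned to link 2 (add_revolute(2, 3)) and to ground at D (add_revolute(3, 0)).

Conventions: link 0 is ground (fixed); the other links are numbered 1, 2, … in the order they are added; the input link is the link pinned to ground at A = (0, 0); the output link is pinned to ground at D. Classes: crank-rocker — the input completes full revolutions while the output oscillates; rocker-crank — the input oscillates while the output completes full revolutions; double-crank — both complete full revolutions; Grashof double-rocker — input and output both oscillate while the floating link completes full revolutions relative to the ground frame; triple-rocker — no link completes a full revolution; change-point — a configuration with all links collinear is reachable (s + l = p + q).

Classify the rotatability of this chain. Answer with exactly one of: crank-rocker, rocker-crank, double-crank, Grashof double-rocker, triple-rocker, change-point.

lengths: ground=7, input=14, coupler=10, output=11
sorted: s=7 (shortest), l=14 (longest), p+q=21
s + l = 21 vs p + q = 21
s + l = p + q → change-point (collinear configuration reachable)

change-point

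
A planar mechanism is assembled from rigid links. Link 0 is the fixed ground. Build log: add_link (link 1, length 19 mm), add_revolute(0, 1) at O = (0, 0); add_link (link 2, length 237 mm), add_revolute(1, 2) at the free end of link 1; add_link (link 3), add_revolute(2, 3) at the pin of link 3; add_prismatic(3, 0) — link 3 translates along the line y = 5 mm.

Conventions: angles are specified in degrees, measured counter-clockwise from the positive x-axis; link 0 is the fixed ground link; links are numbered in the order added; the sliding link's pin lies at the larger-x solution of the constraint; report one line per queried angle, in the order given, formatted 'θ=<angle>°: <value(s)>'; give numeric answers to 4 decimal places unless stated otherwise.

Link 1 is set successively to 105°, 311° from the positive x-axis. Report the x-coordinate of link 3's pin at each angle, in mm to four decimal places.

geometry: r = 19 mm, L = 237 mm, e = 5 mm
θ=105°: crank pin P = (r cos θ, r sin θ) = (-4.917562, 18.352591)
θ=105°: h = r sin θ − e = 18.352591 − 5 = 13.352591
θ=105°: x = r cos θ + √(L² − h²) = -4.917562 + 236.623558 = 231.705996
θ=311°: crank pin P = (r cos θ, r sin θ) = (12.465122, -14.339482)
θ=311°: h = r sin θ − e = -14.339482 − 5 = -19.339482
θ=311°: x = r cos θ + √(L² − h²) = 12.465122 + 236.209620 = 248.674741

θ=105°: 231.7060
θ=311°: 248.6747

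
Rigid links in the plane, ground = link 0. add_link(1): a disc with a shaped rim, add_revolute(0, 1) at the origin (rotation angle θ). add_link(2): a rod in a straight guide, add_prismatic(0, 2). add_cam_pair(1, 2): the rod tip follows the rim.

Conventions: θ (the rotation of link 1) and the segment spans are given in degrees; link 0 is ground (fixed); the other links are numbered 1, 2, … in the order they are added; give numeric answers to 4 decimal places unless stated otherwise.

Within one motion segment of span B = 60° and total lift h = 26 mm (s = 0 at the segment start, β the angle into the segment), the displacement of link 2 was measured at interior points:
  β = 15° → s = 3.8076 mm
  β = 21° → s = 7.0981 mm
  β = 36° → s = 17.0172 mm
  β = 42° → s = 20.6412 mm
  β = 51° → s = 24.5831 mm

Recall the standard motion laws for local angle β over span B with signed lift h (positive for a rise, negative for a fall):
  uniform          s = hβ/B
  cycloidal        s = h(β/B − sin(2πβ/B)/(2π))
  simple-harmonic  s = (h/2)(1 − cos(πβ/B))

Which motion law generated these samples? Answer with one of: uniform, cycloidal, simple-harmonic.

candidates at β/B = r: uniform s = h·r (linear in β); cycloidal s = h·(r − sin(2πr)/(2π)); simple-harmonic s = (h/2)(1 − cos(πr))
β=15°: printed 3.8076 | uniform 6.5000, cycloidal 2.3620, simple-harmonic 3.8076
β=21°: printed 7.0981 | uniform 9.1000, cycloidal 5.7523, simple-harmonic 7.0981
β=36°: printed 17.0172 | uniform 15.6000, cycloidal 18.0323, simple-harmonic 17.0172
β=42°: printed 20.6412 | uniform 18.2000, cycloidal 22.1355, simple-harmonic 20.6412
β=51°: printed 24.5831 | uniform 22.1000, cycloidal 25.4477, simple-harmonic 24.5831
only one law matches every sample → simple-harmonic

simple-harmonic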